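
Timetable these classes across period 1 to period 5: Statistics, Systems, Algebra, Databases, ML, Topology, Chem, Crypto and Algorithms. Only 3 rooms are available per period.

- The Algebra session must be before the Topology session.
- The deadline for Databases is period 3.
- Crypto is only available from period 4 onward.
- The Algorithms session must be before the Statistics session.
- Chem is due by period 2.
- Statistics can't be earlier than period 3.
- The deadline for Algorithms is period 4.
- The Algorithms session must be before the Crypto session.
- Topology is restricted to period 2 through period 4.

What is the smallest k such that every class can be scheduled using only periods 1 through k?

4 periods

The precedence chain requires at least 2 distinct periods.
With at most 3 per period and 9 classes, at least 3 periods are needed.
Crypto can't be placed before period 4, so the schedule must run through at least period 4.
4 works (last occupied period: period 4): for example Statistics -> period 3, Crypto -> period 4, Systems -> period 2, Algebra -> period 1, Algorithms -> period 2, Topology -> period 2, Chem -> period 1, ML -> period 3, Databases -> period 1.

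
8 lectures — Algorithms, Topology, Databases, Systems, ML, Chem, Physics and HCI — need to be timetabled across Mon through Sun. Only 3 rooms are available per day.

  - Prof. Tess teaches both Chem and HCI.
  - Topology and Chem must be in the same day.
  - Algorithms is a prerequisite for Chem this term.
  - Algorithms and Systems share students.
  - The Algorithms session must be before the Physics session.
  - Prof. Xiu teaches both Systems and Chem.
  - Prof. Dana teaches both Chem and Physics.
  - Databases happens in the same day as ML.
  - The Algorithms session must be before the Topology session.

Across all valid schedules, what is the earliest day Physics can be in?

Precedence pushes Physics to at least Tue.
Physics at Tue is achievable: Algorithms -> Mon, HCI -> Tue, Topology -> Wed, Systems -> Tue, ML -> Mon, Physics -> Tue, Databases -> Mon, Chem -> Wed.

Tue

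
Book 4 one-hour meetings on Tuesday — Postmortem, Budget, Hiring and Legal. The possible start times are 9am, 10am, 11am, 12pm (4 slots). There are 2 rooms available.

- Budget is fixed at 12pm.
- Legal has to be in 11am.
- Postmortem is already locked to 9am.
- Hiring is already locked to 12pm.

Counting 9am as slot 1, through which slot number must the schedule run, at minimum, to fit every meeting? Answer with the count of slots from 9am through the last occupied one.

4

With at most 2 per slot and 4 meetings, at least 2 slots are needed.
Budget can't be placed before 12pm — that is slot 4 counting from 9am — so the schedule must run through at least 4 slots.
4 works (last occupied slot: 12pm): for example Hiring=12pm, Budget=12pm, Legal=11am, Postmortem=9am.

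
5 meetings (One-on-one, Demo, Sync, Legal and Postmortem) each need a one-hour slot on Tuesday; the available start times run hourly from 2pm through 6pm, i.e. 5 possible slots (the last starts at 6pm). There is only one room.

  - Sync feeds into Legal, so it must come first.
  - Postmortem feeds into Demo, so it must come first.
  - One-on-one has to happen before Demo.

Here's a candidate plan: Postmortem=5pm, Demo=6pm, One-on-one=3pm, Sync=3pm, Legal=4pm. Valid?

Sync feeds into Legal, so it must come first — holds.
One-on-one has to happen before Demo — holds.
There is only one room — violated.
Postmortem feeds into Demo, so it must come first — holds.

No. There is only one room is not satisfied.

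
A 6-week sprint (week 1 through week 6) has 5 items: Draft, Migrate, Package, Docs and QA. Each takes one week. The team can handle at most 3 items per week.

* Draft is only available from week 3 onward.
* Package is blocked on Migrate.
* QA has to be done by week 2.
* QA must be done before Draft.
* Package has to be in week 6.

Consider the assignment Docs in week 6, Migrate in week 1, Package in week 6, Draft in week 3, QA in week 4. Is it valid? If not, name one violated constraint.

Invalid. QA has to be done by week 2.

QA has to be done by week 2 — violated.
QA must be done before Draft — violated.
Package has to be in week 6 — holds.
Draft is only available from week 3 onward — holds.
The team can handle at most 3 items per week — holds.
Package is blocked on Migrate — holds.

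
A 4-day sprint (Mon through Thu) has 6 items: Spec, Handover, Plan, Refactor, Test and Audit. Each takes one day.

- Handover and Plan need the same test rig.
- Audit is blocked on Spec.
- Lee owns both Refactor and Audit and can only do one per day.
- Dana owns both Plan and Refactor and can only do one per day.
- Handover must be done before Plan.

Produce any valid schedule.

Spec -> Mon, Handover -> Mon, Plan -> Tue, Refactor -> Mon, Test -> Mon, Audit -> Tue

Checking: Handover(Mon) before Plan(Tue); Spec(Mon) before Audit(Tue); Handover(Mon) != Plan(Tue); Plan(Tue) != Refactor(Mon); Refactor(Mon) != Audit(Tue).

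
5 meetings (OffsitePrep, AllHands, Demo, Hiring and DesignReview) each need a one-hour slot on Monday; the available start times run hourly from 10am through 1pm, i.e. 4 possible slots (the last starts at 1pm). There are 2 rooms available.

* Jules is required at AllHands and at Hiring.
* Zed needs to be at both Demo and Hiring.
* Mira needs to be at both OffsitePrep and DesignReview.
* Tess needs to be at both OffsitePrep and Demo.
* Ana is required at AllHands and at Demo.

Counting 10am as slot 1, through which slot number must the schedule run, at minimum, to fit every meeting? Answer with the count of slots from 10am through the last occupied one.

3

With at most 2 per slot and 5 meetings, at least 3 slots are needed.
3 works (last occupied slot: 12pm): for example Demo=11am; Hiring=12pm; AllHands=10am; OffsitePrep=10am; DesignReview=11am.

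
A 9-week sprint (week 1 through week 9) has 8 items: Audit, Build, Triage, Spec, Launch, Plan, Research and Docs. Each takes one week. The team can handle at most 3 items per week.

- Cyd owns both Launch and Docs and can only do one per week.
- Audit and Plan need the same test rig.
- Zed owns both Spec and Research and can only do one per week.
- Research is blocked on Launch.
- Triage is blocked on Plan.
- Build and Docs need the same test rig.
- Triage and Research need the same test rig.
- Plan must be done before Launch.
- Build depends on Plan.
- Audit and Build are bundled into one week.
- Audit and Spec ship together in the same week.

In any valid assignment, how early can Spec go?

Spec must be in the same week as Build, which can't be before week 2, so Spec is at least week 2.
Spec at week 2 is achievable: Plan -> week 1; Triage -> week 3; Docs -> week 1; Spec -> week 2; Build -> week 2; Launch -> week 3; Research -> week 4; Audit -> week 2.

week 2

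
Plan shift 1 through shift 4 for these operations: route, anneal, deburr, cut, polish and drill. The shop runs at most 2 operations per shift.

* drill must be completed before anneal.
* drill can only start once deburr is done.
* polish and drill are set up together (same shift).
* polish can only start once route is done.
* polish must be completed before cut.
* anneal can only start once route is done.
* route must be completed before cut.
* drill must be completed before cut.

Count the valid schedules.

Splitting on route: it can be shift 1 (6), shift 2 (2). Listing each branch's schedules as (anneal, deburr, cut, polish, drill) by shift number:
route=shift 1: (3,1,3,2,2) (3,1,4,2,2) (4,1,3,2,2) (4,1,4,2,2) (4,1,4,3,3) (4,2,4,3,3) — 6.
route=shift 2: (4,1,4,3,3) (4,2,4,3,3) — 2.
Summing: 6 + 2 = 8.

8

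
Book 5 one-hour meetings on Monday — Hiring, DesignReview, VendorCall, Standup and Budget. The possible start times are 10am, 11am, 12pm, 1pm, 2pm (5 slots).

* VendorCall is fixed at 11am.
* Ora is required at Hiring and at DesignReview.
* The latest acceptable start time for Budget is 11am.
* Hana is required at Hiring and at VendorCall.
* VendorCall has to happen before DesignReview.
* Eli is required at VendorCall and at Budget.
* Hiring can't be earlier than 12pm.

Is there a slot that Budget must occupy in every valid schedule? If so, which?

10am

Budget's window is 10am–11am.
VendorCall is fixed at 11am, and Budget can't share a slot with VendorCall.
So Budget must be 10am.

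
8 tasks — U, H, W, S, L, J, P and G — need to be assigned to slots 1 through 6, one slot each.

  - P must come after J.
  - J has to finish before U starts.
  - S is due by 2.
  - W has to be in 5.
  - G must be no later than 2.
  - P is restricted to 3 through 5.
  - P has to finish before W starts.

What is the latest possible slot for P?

4

P is available from 3; P's own window allows nothing later than 5; downstream work caps P at 4.
P at 4 is achievable: L in 1, H in 1, P in 4, G in 1, J in 1, W in 5, U in 2, S in 1.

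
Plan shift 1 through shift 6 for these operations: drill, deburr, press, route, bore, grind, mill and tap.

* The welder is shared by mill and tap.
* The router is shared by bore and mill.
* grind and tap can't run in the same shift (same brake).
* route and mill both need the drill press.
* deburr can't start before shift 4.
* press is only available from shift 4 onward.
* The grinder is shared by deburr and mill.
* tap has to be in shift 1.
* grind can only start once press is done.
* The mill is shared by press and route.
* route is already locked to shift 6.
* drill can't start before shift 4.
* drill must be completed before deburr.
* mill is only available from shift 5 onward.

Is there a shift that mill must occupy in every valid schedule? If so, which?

mill's window is shift 5–shift 6.
route is fixed at shift 6, and mill can't share a shift with route.
So mill must be shift 5.

shift 5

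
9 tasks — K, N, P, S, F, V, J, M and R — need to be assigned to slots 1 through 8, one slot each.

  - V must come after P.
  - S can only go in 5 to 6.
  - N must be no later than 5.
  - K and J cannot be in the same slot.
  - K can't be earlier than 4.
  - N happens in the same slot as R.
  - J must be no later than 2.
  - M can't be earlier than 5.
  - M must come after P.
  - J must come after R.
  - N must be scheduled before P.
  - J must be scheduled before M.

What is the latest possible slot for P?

Precedence pushes P to at least 2; downstream work caps P at 7.
P at 7 is achievable: F=1, J=2, N=1, P=7, V=8, K=4, S=5, R=1, M=8.

7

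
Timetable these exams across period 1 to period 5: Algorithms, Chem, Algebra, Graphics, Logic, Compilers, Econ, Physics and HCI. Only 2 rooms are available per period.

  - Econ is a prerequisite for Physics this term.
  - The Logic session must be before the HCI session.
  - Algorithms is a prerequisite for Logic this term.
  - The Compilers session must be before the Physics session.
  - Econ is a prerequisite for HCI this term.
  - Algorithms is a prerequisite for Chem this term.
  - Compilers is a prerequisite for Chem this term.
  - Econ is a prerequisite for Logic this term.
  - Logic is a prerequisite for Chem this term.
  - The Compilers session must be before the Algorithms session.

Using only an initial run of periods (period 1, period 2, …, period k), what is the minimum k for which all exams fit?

5

The precedence chain requires at least 4 distinct periods.
With at most 2 per period and 9 exams, at least 5 periods are needed.
5 works (last occupied period: period 5): for example HCI in period 4; Graphics in period 5; Algebra in period 3; Algorithms in period 2; Logic in period 3; Chem in period 4; Physics in period 2; Econ in period 1; Compilers in period 1.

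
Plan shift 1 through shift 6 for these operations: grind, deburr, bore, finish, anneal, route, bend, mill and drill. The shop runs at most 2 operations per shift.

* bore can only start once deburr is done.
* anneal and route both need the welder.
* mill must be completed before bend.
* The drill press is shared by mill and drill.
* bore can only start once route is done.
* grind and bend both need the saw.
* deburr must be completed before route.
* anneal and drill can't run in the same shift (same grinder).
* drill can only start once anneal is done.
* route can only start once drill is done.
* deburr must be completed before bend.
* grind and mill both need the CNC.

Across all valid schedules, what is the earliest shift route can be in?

shift 3

Precedence pushes route to at least shift 3; downstream work caps route at shift 5.
route at shift 3 is achievable: drill=shift 2, deburr=shift 1, anneal=shift 1, mill=shift 3, finish=shift 5, grind=shift 2, route=shift 3, bend=shift 4, bore=shift 4.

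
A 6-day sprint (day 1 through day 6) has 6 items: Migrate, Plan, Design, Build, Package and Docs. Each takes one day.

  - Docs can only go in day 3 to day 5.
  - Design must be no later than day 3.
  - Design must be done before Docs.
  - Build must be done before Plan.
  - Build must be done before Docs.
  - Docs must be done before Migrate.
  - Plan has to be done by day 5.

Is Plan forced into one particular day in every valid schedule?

Plan can be day 2 (e.g. Package -> day 1, Docs -> day 3, Migrate -> day 4, Plan -> day 2, Design -> day 1, Build -> day 1) or day 3 (e.g. Build -> day 1, Migrate -> day 4, Plan -> day 3, Design -> day 1, Package -> day 1, Docs -> day 3).

No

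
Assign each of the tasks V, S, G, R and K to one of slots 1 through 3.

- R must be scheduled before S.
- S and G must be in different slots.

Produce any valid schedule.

V -> 1, S -> 2, R -> 1, K -> 1, G -> 1

Checking: R(1) before S(2); S(2) != G(1).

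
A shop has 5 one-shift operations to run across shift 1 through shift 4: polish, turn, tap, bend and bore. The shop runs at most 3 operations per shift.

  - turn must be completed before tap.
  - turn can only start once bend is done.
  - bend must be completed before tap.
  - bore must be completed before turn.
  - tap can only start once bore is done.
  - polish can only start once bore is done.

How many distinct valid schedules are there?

Splitting on polish: it can be shift 2 (4), shift 3 (6), shift 4 (6). Listing each branch's schedules as (turn, tap, bend, bore) by shift number:
polish=shift 2: (2,3,1,1) (2,4,1,1) (3,4,1,1) (3,4,2,1) — 4.
polish=shift 3: (2,3,1,1) (2,4,1,1) (3,4,1,1) (3,4,1,2) (3,4,2,1) (3,4,2,2) — 6.
polish=shift 4: (2,3,1,1) (2,4,1,1) (3,4,1,1) (3,4,1,2) (3,4,2,1) (3,4,2,2) — 6.
Summing: 4 + 6 + 6 = 16.

16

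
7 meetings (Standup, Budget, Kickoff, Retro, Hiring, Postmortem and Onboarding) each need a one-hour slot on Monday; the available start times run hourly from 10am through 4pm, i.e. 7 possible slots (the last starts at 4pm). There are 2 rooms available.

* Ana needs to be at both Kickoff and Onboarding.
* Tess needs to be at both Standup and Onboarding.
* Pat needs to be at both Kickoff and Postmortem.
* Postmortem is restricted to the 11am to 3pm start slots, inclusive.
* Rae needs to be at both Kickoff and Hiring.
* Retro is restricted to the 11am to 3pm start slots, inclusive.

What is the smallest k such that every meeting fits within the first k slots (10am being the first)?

4

With at most 2 per slot and 7 meetings, at least 4 slots are needed.
Retro can't be placed before 11am — that is slot 2 counting from 10am — so the schedule must run through at least 2 slots.
4 works (last occupied slot: 1pm): for example Hiring -> 1pm, Standup -> 10am, Retro -> 11am, Budget -> 10am, Postmortem -> 11am, Onboarding -> 1pm, Kickoff -> 12pm.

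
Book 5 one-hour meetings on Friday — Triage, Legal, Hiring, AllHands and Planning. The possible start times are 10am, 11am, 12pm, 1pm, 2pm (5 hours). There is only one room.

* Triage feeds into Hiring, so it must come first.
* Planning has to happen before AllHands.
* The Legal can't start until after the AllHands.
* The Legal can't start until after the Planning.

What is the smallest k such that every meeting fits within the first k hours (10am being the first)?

5

The precedence chain requires at least 3 distinct hours.
With at most 1 per hour and 5 meetings, at least 5 hours are needed.
5 works (last occupied hour: 2pm): for example Legal=12pm; Planning=10am; Triage=1pm; Hiring=2pm; AllHands=11am.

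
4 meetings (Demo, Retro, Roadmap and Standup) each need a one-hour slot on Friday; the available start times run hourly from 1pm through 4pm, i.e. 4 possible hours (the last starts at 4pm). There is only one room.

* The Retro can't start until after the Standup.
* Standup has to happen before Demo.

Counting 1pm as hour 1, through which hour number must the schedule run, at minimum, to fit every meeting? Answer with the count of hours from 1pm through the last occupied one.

The precedence chain requires at least 2 distinct hours.
With at most 1 per hour and 4 meetings, at least 4 hours are needed.
4 works (last occupied hour: 4pm): for example Retro=3pm, Standup=1pm, Demo=2pm, Roadmap=4pm.

4 hours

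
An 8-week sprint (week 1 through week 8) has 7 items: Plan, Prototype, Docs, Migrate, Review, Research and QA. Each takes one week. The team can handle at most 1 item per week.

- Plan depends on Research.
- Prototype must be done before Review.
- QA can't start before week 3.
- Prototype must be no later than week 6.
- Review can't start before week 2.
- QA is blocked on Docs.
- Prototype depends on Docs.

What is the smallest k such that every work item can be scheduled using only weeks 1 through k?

The precedence chain requires at least 3 distinct weeks.
With at most 1 per week and 7 work items, at least 7 weeks are needed.
7 works (last occupied week: week 7): for example Docs=week 1, Plan=week 6, QA=week 3, Migrate=week 7, Prototype=week 2, Research=week 5, Review=week 4.

7 weeks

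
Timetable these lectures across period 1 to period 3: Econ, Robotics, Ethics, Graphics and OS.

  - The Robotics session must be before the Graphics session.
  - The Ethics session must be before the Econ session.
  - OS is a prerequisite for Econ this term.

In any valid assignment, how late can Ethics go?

period 2

Downstream work caps Ethics at period 2.
Ethics at period 2 is achievable: Econ -> period 3, OS -> period 1, Graphics -> period 2, Ethics -> period 2, Robotics -> period 1.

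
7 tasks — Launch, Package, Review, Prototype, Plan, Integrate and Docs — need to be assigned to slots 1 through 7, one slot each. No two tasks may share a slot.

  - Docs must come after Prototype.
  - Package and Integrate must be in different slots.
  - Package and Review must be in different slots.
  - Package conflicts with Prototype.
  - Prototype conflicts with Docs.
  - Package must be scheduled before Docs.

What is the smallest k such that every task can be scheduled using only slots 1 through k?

7

The precedence chain requires at least 2 distinct slots.
With at most 1 per slot and 7 tasks, at least 7 slots are needed.
7 works (last occupied slot: 7): for example Docs -> 3, Integrate -> 7, Plan -> 6, Review -> 5, Prototype -> 2, Package -> 1, Launch -> 4.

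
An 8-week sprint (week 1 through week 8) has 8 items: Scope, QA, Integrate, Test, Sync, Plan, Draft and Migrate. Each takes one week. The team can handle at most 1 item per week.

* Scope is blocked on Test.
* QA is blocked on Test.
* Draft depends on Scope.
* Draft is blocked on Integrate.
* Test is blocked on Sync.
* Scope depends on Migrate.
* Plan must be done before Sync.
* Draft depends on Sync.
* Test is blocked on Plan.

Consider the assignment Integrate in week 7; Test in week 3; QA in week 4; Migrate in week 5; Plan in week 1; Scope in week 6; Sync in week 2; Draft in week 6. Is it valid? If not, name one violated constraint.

Scope depends on Migrate — holds.
The team can handle at most 1 item per week — violated.
Test is blocked on Sync — holds.
QA is blocked on Test — holds.
Scope is blocked on Test — holds.
Draft depends on Scope — violated.
Draft is blocked on Integrate — violated.
Test is blocked on Plan — holds.
Plan must be done before Sync — holds.
Draft depends on Sync — holds.

No — it violates: The team can handle at most 1 item per week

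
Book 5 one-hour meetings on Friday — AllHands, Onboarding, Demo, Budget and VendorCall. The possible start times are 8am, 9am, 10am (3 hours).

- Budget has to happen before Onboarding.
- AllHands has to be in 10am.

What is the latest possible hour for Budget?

Downstream work caps Budget at 9am.
Budget at 9am is achievable: Demo=8am, VendorCall=8am, Budget=9am, Onboarding=10am, AllHands=10am.

9am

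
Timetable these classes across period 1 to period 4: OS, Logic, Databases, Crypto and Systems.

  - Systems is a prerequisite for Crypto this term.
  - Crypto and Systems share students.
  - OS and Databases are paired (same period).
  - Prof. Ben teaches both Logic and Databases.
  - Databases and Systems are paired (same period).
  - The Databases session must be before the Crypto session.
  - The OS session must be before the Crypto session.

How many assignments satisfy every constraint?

Splitting on OS: it can be period 1 (9), period 2 (6), period 3 (3). Listing each branch's schedules as (Logic, Databases, Crypto, Systems) by period number:
OS=period 1: (2,1,2,1) (2,1,3,1) (2,1,4,1) (3,1,2,1) (3,1,3,1) (3,1,4,1) (4,1,2,1) (4,1,3,1) (4,1,4,1) — 9.
OS=period 2: (1,2,3,2) (1,2,4,2) (3,2,3,2) (3,2,4,2) (4,2,3,2) (4,2,4,2) — 6.
OS=period 3: (1,3,4,3) (2,3,4,3) (4,3,4,3) — 3.
Summing: 9 + 6 + 3 = 18.

18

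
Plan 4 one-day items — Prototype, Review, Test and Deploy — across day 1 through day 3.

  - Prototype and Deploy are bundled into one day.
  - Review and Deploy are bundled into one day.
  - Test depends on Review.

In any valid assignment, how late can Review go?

Downstream work caps Review at day 2.
Review at day 2 is achievable: Prototype in day 2; Deploy in day 2; Review in day 2; Test in day 3.

day 2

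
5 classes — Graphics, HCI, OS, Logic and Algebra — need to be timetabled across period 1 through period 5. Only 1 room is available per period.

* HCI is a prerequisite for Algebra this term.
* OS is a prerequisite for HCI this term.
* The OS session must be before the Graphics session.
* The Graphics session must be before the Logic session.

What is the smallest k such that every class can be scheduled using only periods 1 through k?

The precedence chain requires at least 3 distinct periods.
With at most 1 per period and 5 classes, at least 5 periods are needed.
5 works (last occupied period: period 5): for example HCI in period 3, Graphics in period 2, OS in period 1, Logic in period 4, Algebra in period 5.

5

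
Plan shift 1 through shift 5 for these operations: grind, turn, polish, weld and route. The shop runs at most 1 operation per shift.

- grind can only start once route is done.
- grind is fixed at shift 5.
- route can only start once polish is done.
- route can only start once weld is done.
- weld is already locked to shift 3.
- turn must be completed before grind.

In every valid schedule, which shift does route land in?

shift 4

weld is fixed at shift 3 and must come before route, so route is at least shift 4.
grind is fixed at shift 5 and must come after route, so route is at most shift 4.
So route must be shift 4.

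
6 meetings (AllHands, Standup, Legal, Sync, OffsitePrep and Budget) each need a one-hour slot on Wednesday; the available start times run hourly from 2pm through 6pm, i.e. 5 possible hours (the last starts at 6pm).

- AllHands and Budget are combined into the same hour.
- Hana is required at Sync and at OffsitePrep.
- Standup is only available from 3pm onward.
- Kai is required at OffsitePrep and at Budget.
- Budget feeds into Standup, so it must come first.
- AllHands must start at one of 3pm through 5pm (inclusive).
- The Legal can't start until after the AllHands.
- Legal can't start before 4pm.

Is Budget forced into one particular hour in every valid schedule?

Budget can be 3pm (e.g. Budget=3pm; Legal=4pm; OffsitePrep=4pm; Standup=4pm; Sync=2pm; AllHands=3pm) or 4pm (e.g. Legal -> 5pm, OffsitePrep -> 3pm, Sync -> 2pm, Standup -> 5pm, Budget -> 4pm, AllHands -> 4pm).

No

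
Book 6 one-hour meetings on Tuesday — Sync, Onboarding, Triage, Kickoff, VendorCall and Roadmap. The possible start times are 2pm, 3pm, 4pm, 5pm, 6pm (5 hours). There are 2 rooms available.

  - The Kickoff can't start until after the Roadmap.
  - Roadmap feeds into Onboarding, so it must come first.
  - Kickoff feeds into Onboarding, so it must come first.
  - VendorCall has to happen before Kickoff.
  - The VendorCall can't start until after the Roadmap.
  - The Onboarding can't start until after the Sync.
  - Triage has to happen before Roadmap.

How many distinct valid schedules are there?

Enumerating: Onboarding in 6pm; Kickoff in 5pm; Roadmap in 3pm; Triage in 2pm; Sync in 2pm; VendorCall in 4pm | Onboarding in 6pm; Triage in 2pm; Roadmap in 3pm; Kickoff in 5pm; Sync in 3pm; VendorCall in 4pm | Triage in 2pm; Kickoff in 5pm; Roadmap in 3pm; Onboarding in 6pm; VendorCall in 4pm; Sync in 4pm | Triage -> 2pm; Roadmap -> 3pm; Sync -> 5pm; Onboarding -> 6pm; VendorCall -> 4pm; Kickoff -> 5pm.

4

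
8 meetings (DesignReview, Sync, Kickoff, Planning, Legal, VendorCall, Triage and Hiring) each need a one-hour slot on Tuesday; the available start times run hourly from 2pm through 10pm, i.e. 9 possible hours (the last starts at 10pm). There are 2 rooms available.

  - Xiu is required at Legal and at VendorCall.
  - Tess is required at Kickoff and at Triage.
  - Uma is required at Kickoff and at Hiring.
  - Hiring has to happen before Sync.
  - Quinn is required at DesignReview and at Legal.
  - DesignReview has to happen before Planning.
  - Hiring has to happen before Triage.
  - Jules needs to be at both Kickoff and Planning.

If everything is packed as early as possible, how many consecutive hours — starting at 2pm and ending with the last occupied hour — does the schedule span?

4

The precedence chain requires at least 2 distinct hours.
With at most 2 per hour and 8 meetings, at least 4 hours are needed.
4 works (last occupied hour: 5pm): for example Sync in 3pm, Kickoff in 5pm, Planning in 3pm, Legal in 4pm, VendorCall in 5pm, Triage in 4pm, DesignReview in 2pm, Hiring in 2pm.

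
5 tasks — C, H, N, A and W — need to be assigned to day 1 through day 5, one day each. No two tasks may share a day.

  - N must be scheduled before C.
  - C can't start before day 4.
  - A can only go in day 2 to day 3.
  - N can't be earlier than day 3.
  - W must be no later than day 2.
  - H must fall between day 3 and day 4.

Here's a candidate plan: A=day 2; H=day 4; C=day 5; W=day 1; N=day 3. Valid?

N can't be earlier than day 3 — holds.
No two tasks may share a day — holds.
H must fall between day 3 and day 4 — holds.
W must be no later than day 2 — holds.
C can't start before day 4 — holds.
A can only go in day 2 to day 3 — holds.
N must be scheduled before C — holds.

Valid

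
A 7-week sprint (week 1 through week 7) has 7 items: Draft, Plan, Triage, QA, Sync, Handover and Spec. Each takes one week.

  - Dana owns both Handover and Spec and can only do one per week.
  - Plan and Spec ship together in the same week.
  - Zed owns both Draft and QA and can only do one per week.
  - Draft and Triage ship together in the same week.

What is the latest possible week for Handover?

Handover at week 7 is achievable: Handover -> week 7; Plan -> week 1; Triage -> week 1; Sync -> week 1; Spec -> week 1; QA -> week 2; Draft -> week 1.

week 7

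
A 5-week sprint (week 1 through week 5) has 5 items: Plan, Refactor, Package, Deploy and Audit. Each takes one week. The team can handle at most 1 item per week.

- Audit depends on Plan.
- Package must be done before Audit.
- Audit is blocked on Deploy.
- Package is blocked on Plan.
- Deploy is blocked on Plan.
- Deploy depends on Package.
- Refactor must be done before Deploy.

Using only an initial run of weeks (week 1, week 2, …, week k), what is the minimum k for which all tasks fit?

5 weeks

The precedence chain requires at least 4 distinct weeks.
With at most 1 per week and 5 tasks, at least 5 weeks are needed.
5 works (last occupied week: week 5): for example Deploy=week 4; Plan=week 1; Refactor=week 3; Package=week 2; Audit=week 5.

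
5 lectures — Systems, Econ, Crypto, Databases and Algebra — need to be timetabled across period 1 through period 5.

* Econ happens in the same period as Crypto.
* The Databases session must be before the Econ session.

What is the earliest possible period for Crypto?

Crypto must be in the same period as Econ, which can't be before period 2, so Crypto is at least period 2.
Crypto at period 2 is achievable: Systems in period 1; Econ in period 2; Algebra in period 1; Databases in period 1; Crypto in period 2.

period 2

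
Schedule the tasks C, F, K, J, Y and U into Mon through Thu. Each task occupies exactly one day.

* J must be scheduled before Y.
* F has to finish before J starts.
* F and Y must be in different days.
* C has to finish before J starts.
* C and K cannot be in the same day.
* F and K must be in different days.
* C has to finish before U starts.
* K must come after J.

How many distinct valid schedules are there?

Splitting on C: it can be Mon (18), Tue (4). Listing each branch's schedules as (F, K, J, Y, U):
C=Mon: (Mon,Wed,Tue,Wed,Tue) (Mon,Wed,Tue,Wed,Wed) (Mon,Wed,Tue,Wed,Thu) (Mon,Wed,Tue,Thu,Tue) (Mon,Wed,Tue,Thu,Wed) (Mon,Wed,Tue,Thu,Thu) (Mon,Thu,Tue,Wed,Tue) (Mon,Thu,Tue,Wed,Wed) (Mon,Thu,Tue,Wed,Thu) (Mon,Thu,Tue,Thu,Tue) (Mon,Thu,Tue,Thu,Wed) (Mon,Thu,Tue,Thu,Thu) (Mon,Thu,Wed,Thu,Tue) (Mon,Thu,Wed,Thu,Wed) (Mon,Thu,Wed,Thu,Thu) (Tue,Thu,Wed,Thu,Tue) (Tue,Thu,Wed,Thu,Wed) (Tue,Thu,Wed,Thu,Thu) — 18.
C=Tue: (Mon,Thu,Wed,Thu,Wed) (Mon,Thu,Wed,Thu,Thu) (Tue,Thu,Wed,Thu,Wed) (Tue,Thu,Wed,Thu,Thu) — 4.
Summing: 18 + 4 = 22.

22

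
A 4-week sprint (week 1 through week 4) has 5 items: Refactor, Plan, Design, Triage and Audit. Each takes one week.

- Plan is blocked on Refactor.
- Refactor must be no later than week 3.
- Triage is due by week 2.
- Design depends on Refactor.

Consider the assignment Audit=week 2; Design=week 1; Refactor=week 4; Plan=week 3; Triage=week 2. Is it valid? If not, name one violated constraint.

Invalid. Design depends on Refactor.

Refactor must be no later than week 3 — violated.
Design depends on Refactor — violated.
Triage is due by week 2 — holds.
Plan is blocked on Refactor — violated.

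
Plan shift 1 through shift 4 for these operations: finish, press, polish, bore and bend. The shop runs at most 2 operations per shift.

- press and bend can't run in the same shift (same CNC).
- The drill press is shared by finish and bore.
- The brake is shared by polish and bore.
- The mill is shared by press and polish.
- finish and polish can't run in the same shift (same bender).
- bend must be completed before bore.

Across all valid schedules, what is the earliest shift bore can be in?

shift 2

Precedence pushes bore to at least shift 2.
bore at shift 2 is achievable: bore -> shift 2, polish -> shift 3, press -> shift 2, bend -> shift 1, finish -> shift 1.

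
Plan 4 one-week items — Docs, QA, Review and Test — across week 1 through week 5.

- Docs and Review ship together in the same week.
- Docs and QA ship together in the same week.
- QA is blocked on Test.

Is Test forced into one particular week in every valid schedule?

Test can be week 1 (e.g. Review=week 2; Docs=week 2; Test=week 1; QA=week 2) or week 2 (e.g. QA in week 3; Docs in week 3; Test in week 2; Review in week 3).

No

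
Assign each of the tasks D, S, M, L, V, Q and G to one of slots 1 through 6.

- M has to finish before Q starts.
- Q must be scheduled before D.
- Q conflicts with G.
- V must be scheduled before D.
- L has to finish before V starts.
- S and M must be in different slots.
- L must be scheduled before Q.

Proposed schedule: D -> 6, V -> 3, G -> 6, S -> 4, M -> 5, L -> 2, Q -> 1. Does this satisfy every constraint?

L must be scheduled before Q — violated.
Q must be scheduled before D — holds.
Q conflicts with G — holds.
S and M must be in different slots — holds.
M has to finish before Q starts — violated.
V must be scheduled before D — holds.
L has to finish before V starts — holds.

No — it violates: M has to finish before Q starts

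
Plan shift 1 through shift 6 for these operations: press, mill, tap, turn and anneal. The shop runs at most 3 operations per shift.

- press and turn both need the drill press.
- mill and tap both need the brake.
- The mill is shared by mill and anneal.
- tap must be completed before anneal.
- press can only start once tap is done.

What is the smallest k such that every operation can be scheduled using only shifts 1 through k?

The precedence chain requires at least 2 distinct shifts.
With at most 3 per shift and 5 operations, at least 2 shifts are needed.
Could 2 shifts be enough, i.e. nothing placed later than shift 2? No: anneal must come after tap (at shift 1 or later) → {shift 2}; tap must come before anneal (at shift 2 or earlier) → {shift 1}; mill can't share with tap (shift 1) → {shift 2}; anneal can't share with mill (shift 2) → nothing is left.
So 2 shifts is not enough.
3 works (last occupied shift: shift 3): for example press in shift 2; turn in shift 1; anneal in shift 2; mill in shift 3; tap in shift 1.

3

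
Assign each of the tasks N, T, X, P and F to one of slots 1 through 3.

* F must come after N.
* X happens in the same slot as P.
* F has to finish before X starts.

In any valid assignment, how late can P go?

3

P must be in the same slot as X, which can't be before 3, so P is at least 3.
P at 3 is achievable: X in 3, T in 1, N in 1, P in 3, F in 2.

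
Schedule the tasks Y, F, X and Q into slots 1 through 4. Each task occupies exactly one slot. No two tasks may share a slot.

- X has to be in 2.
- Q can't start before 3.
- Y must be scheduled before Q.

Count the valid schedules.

Enumerating: X=2, F=4, Q=3, Y=1 | F=3; X=2; Y=1; Q=4 | F -> 1, X -> 2, Y -> 3, Q -> 4.

3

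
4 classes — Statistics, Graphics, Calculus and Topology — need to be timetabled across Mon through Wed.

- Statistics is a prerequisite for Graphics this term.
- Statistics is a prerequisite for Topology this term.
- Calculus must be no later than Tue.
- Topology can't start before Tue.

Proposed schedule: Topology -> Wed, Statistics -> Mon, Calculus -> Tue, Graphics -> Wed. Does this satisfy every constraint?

Yes, all constraints hold

Statistics is a prerequisite for Topology this term — holds.
Statistics is a prerequisite for Graphics this term — holds.
Topology can't start before Tue — holds.
Calculus must be no later than Tue — holds.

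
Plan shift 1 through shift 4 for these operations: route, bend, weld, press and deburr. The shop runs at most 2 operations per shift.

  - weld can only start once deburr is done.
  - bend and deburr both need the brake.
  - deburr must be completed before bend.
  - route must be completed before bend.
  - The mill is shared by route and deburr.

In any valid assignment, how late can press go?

press at shift 4 is achievable: route in shift 2, weld in shift 2, bend in shift 3, press in shift 4, deburr in shift 1.

shift 4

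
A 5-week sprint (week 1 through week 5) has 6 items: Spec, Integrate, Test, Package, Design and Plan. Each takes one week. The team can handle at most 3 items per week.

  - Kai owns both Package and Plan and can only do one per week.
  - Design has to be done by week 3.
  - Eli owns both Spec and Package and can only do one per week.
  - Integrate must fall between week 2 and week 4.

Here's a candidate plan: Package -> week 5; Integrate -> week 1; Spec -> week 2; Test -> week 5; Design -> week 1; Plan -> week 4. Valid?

No — it violates: Integrate must fall between week 2 and week 4

Eli owns both Spec and Package and can only do one per week — holds.
Kai owns both Package and Plan and can only do one per week — holds.
Design has to be done by week 3 — holds.
The team can handle at most 3 items per week — holds.
Integrate must fall between week 2 and week 4 — violated.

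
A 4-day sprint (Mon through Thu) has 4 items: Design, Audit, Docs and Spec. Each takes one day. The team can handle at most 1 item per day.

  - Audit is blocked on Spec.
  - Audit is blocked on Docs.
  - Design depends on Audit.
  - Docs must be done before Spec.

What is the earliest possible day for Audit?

Wed

Precedence pushes Audit to at least Wed; downstream work caps Audit at Wed.
Audit at Wed is achievable: Spec -> Tue, Docs -> Mon, Audit -> Wed, Design -> Thu.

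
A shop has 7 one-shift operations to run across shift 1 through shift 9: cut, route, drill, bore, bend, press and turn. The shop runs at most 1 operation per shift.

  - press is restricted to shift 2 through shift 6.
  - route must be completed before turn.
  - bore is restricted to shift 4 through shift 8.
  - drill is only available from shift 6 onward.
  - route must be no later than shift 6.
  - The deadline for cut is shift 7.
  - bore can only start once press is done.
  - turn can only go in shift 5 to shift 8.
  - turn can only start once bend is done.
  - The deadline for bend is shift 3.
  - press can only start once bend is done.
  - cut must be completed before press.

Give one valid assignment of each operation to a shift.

drill=shift 6, press=shift 3, bend=shift 1, turn=shift 5, bore=shift 7, route=shift 4, cut=shift 2

Checking: cut(shift 2) before press(shift 3); bend(shift 1) before press(shift 3); bend(shift 1) before turn(shift 5); route(shift 4) before turn(shift 5); press(shift 3) before bore(shift 7); turn=shift 5 in [shift 5,shift 8]; press=shift 3 in [shift 2,shift 6]; route=shift 4 in [shift 1,shift 6]; bore=shift 7 in [shift 4,shift 8]; drill=shift 6 in [shift 6,shift 9]; cut=shift 2 in [shift 1,shift 7]; bend=shift 1 in [shift 1,shift 3]; max 1 per shift (cap 1).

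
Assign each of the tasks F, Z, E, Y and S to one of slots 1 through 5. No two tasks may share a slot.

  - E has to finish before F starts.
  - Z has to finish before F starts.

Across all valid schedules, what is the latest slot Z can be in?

4

Downstream work caps Z at 4.
Z at 4 is achievable: F=5; Y=2; E=1; S=3; Z=4.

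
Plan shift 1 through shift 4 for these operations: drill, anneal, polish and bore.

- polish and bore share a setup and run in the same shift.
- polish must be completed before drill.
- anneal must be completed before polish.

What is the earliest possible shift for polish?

Precedence pushes polish to at least shift 2; downstream work caps polish at shift 3.
polish at shift 2 is achievable: polish in shift 2; drill in shift 3; anneal in shift 1; bore in shift 2.

shift 2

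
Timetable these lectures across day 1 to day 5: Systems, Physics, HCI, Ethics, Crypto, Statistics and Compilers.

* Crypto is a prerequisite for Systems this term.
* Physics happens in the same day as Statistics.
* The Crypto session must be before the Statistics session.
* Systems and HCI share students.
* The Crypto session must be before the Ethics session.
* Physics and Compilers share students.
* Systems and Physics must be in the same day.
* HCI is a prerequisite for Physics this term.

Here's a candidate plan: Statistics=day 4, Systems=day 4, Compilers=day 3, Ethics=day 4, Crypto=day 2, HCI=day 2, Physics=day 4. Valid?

Physics happens in the same day as Statistics — holds.
HCI is a prerequisite for Physics this term — holds.
Crypto is a prerequisite for Systems this term — holds.
The Crypto session must be before the Ethics session — holds.
Systems and HCI share students — holds.
Systems and Physics must be in the same day — holds.
The Crypto session must be before the Statistics session — holds.
Physics and Compilers share students — holds.

Yes, all constraints hold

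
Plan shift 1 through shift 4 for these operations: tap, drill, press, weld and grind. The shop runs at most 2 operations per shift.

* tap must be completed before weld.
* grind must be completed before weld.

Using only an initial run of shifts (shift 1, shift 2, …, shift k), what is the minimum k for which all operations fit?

3

The precedence chain requires at least 2 distinct shifts.
With at most 2 per shift and 5 operations, at least 3 shifts are needed.
3 works (last occupied shift: shift 3): for example press in shift 3, drill in shift 2, grind in shift 1, tap in shift 1, weld in shift 2.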